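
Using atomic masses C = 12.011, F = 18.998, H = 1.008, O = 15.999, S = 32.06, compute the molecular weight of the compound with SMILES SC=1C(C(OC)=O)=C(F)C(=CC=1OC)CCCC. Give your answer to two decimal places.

272.33

Molecular formula: C13H17FO3S.
M = 13×12.011 + 1×18.998 + 17×1.008 + 3×15.999 + 1×32.06 = 272.33 g/mol.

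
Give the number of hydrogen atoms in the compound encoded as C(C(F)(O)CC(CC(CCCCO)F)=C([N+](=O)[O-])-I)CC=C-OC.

Hydrogens are implicit in SMILES; fill each atom to its normal valence:
  8 × C: 2 H each → 16
  3 × C: 1 H each → 3
  3 × C: no H
  2 × F: no H
  2 × O: 1 H each → 2
  2 × O: no H
  1 × C: 3 H
  1 × I: no H
  1 × N (charge +1): no H
  1 × O (charge -1): no H
  Total hydrogens = 24.

24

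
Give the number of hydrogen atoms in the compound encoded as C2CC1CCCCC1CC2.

Hydrogens are implicit in SMILES; fill each atom to its normal valence:
  8 × C: 2 H each → 16
  2 × C: 1 H each → 2
  Total hydrogens = 18.

18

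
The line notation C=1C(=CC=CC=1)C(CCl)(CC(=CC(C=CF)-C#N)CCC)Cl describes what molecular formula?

C18H20Cl2FN

Heavy atoms from the SMILES: 18 C, 2 Cl, 1 F, 1 N.
Implicit hydrogens by atom environment:
  5 × C (aromatic): 1 H each → 5
  4 × C: 2 H each → 8
  4 × C: 1 H each → 4
  3 × C: no H
  2 × Cl: no H
  1 × C: 3 H
  1 × C (aromatic): no H
  1 × F: no H
  1 × N: no H
  Total hydrogens = 20.
Molecular formula: C18H20Cl2FN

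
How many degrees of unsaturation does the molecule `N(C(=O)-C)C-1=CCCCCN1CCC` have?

3

Molecular formula from the SMILES: C11H20N2O.
DoU = (2C + 2 + N − H − X)/2 = (2·11 + 2 + 2 − 20 − 0)/2 = 6/2 = 3.
(Structurally: 1 ring(s) + 2 π bond(s) = 3.)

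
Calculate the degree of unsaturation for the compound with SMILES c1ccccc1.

4

Molecular formula from the SMILES: C6H6.
DoU = (2C + 2 + N − H − X)/2 = (2·6 + 2 + 0 − 6 − 0)/2 = 8/2 = 4.
(Structurally: 1 ring(s) + 3 π bond(s) = 4.)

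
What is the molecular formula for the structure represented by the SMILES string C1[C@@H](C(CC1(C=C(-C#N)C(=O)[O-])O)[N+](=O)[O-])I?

Heavy atoms from the SMILES: 9 C, 1 I, 2 N, 5 O.
Implicit hydrogens by atom environment:
  4 × C: no H
  3 × C: 1 H each → 3
  2 × C: 2 H each → 4
  2 × O: no H
  2 × O (charge -1): no H
  1 × I: no H
  1 × N (charge +1): no H
  1 × N: no H
  1 × O: 1 H
  Total hydrogens = 8.
Net charge -1.
Molecular formula: C9H8IN2O5-

C9H8IN2O5-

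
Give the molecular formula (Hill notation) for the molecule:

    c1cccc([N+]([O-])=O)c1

Heavy atoms from the SMILES: 6 C, 1 N, 2 O.
Implicit hydrogens by atom environment:
  5 × C (aromatic): 1 H each → 5
  1 × C (aromatic): no H
  1 × N (charge +1): no H
  1 × O: no H
  1 × O (charge -1): no H
  Total hydrogens = 5.
Molecular formula: C6H5NO2

C6H5NO2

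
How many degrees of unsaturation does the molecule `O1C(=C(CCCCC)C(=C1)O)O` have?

Molecular formula from the SMILES: C9H14O3.
DoU = (2C + 2 + N − H − X)/2 = (2·9 + 2 + 0 − 14 − 0)/2 = 6/2 = 3.
(Structurally: 1 ring(s) + 2 π bond(s) = 3.)

3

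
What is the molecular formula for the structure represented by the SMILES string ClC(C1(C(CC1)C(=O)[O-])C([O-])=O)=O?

[C7H5ClO5]2-

Heavy atoms from the SMILES: 7 C, 1 Cl, 5 O.
Implicit hydrogens by atom environment:
  4 × C: no H
  3 × O: no H
  2 × C: 2 H each → 4
  2 × O (charge -1): no H
  1 × C: 1 H
  1 × Cl: no H
  Total hydrogens = 5.
Net charge -2.
Molecular formula: [C7H5ClO5]2-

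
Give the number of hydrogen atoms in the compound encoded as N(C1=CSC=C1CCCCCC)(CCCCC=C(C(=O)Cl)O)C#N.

Hydrogens are implicit in SMILES; fill each atom to its normal valence:
  9 × C: 2 H each → 18
  3 × C: no H
  2 × C (aromatic): 1 H each → 2
  2 × C (aromatic): no H
  2 × N: no H
  1 × C: 3 H
  1 × C: 1 H
  1 × Cl: no H
  1 × O: 1 H
  1 × O: no H
  1 × S (aromatic): no H
  Total hydrogens = 25.

25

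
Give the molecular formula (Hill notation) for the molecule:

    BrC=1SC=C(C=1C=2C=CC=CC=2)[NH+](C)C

Heavy atoms from the SMILES: 1 Br, 12 C, 1 N, 1 S.
Implicit hydrogens by atom environment:
  6 × C (aromatic): 1 H each → 6
  4 × C (aromatic): no H
  2 × C: 3 H each → 6
  1 × Br: no H
  1 × N (charge +1): 1 H
  1 × S (aromatic): no H
  Total hydrogens = 13.
Net charge +1.
Molecular formula: C12H13BrNS+

C12H13BrNS+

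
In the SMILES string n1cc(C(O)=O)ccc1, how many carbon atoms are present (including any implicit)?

6

The symbol for carbon appears 6 times in the SMILES. Lowercase c denotes aromatic carbon and counts toward C.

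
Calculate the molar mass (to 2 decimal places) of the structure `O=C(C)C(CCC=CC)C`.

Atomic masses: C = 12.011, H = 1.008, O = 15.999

140.23

Molecular formula: C9H16O.
M = 9×12.011 + 16×1.008 + 1×15.999 = 140.23 g/mol.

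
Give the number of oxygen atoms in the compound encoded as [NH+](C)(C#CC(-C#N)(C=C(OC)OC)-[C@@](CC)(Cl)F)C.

The symbol for oxygen appears 2 times in the SMILES.

2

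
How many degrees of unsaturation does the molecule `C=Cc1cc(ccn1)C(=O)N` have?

Molecular formula from the SMILES: C8H8N2O.
DoU = (2C + 2 + N − H − X)/2 = (2·8 + 2 + 2 − 8 − 0)/2 = 12/2 = 6.
(Structurally: 1 ring(s) + 5 π bond(s) = 6.)

6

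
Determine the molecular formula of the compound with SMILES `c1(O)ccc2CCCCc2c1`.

Heavy atoms from the SMILES: 10 C, 1 O.
Implicit hydrogens by atom environment:
  4 × C: 2 H each → 8
  3 × C (aromatic): 1 H each → 3
  3 × C (aromatic): no H
  1 × O: 1 H
  Total hydrogens = 12.
Molecular formula: C10H12O

C10H12O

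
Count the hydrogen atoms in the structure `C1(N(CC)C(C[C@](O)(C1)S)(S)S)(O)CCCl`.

18

Hydrogens are implicit in SMILES; fill each atom to its normal valence:
  5 × C: 2 H each → 10
  3 × C: no H
  3 × S: 1 H each → 3
  2 × O: 1 H each → 2
  1 × C: 3 H
  1 × Cl: no H
  1 × N: no H
  Total hydrogens = 18.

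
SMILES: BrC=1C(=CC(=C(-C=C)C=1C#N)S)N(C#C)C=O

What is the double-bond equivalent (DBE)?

10

Molecular formula from the SMILES: C12H7BrN2OS.
DoU = (2C + 2 + N − H − X)/2 = (2·12 + 2 + 2 − 7 − 1)/2 = 20/2 = 10.
(Structurally: 1 ring(s) + 9 π bond(s) = 10.)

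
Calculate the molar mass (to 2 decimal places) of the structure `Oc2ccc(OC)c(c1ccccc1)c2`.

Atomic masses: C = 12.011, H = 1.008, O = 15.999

Molecular formula: C13H12O2.
M = 13×12.011 + 12×1.008 + 2×15.999 = 200.24 g/mol.

200.24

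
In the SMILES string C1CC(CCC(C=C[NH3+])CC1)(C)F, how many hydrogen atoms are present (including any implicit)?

Hydrogens are implicit in SMILES; fill each atom to its normal valence:
  6 × C: 2 H each → 12
  3 × C: 1 H each → 3
  1 × C: 3 H
  1 × C: no H
  1 × F: no H
  1 × N (charge +1): 3 H
  Total hydrogens = 21.

21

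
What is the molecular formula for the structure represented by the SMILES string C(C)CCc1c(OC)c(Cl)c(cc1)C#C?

Heavy atoms from the SMILES: 13 C, 1 Cl, 1 O.
Implicit hydrogens by atom environment:
  4 × C (aromatic): no H
  3 × C: 2 H each → 6
  2 × C: 3 H each → 6
  2 × C (aromatic): 1 H each → 2
  1 × C: 1 H
  1 × C: no H
  1 × Cl: no H
  1 × O: no H
  Total hydrogens = 15.
Molecular formula: C13H15ClO

C13H15ClO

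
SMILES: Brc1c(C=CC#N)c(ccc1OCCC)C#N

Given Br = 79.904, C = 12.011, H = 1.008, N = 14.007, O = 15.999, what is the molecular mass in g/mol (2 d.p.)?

Molecular formula: C13H11BrN2O.
M = 1×79.904 + 13×12.011 + 11×1.008 + 2×14.007 + 1×15.999 = 291.15 g/mol.

291.15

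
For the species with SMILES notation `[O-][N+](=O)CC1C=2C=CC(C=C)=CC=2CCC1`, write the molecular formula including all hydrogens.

C13H15NO2

Heavy atoms from the SMILES: 13 C, 1 N, 2 O.
Implicit hydrogens by atom environment:
  5 × C: 2 H each → 10
  3 × C (aromatic): 1 H each → 3
  3 × C (aromatic): no H
  2 × C: 1 H each → 2
  1 × N (charge +1): no H
  1 × O: no H
  1 × O (charge -1): no H
  Total hydrogens = 15.
Molecular formula: C13H15NO2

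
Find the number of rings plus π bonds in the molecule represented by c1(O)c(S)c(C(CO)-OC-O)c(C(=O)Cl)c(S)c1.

Molecular formula from the SMILES: C10H11ClO5S2.
DoU = (2C + 2 + N − H − X)/2 = (2·10 + 2 + 0 − 11 − 1)/2 = 10/2 = 5.
(Structurally: 1 ring(s) + 4 π bond(s) = 5.)

5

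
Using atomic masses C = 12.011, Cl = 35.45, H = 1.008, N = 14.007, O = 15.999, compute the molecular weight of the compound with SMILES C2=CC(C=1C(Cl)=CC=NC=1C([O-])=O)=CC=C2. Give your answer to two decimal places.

232.64

Molecular formula: C12H7ClNO2-.
M = 12×12.011 + 1×35.45 + 7×1.008 + 1×14.007 + 2×15.999 = 232.64 g/mol.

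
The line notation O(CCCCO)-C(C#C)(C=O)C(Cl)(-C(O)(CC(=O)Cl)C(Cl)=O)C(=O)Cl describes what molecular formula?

Heavy atoms from the SMILES: 14 C, 4 Cl, 7 O.
Implicit hydrogens by atom environment:
  7 × C: no H
  5 × C: 2 H each → 10
  5 × O: no H
  4 × Cl: no H
  2 × C: 1 H each → 2
  2 × O: 1 H each → 2
  Total hydrogens = 14.
Molecular formula: C14H14Cl4O7

C14H14Cl4O7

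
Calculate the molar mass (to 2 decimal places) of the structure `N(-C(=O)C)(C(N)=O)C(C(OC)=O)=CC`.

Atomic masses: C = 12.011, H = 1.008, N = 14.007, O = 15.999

Molecular formula: C8H12N2O4.
M = 8×12.011 + 12×1.008 + 2×14.007 + 4×15.999 = 200.19 g/mol.

200.19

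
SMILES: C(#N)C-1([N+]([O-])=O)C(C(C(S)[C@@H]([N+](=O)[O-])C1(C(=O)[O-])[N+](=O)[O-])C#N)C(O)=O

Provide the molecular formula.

C10H6N5O10S-

Heavy atoms from the SMILES: 10 C, 5 N, 10 O, 1 S.
Implicit hydrogens by atom environment:
  6 × C: no H
  5 × O: no H
  4 × C: 1 H each → 4
  4 × O (charge -1): no H
  3 × N (charge +1): no H
  2 × N: no H
  1 × O: 1 H
  1 × S: 1 H
  Total hydrogens = 6.
Net charge -1.
Molecular formula: C10H6N5O10S-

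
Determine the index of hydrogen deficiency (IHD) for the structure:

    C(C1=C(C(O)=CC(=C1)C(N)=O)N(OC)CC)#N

7

Molecular formula from the SMILES: C11H13N3O3.
DoU = (2C + 2 + N − H − X)/2 = (2·11 + 2 + 3 − 13 − 0)/2 = 14/2 = 7.
(Structurally: 1 ring(s) + 6 π bond(s) = 7.)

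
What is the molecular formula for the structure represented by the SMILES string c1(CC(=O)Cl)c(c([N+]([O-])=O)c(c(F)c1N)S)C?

Heavy atoms from the SMILES: 9 C, 1 Cl, 1 F, 2 N, 3 O, 1 S.
Implicit hydrogens by atom environment:
  6 × C (aromatic): no H
  2 × O: no H
  1 × C: 3 H
  1 × C: 2 H
  1 × C: no H
  1 × Cl: no H
  1 × F: no H
  1 × N: 2 H
  1 × N (charge +1): no H
  1 × O (charge -1): no H
  1 × S: 1 H
  Total hydrogens = 8.
Molecular formula: C9H8ClFN2O3S

C9H8ClFN2O3S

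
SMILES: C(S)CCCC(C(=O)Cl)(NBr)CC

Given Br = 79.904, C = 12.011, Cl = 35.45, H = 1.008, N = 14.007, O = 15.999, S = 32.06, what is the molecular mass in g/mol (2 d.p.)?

Molecular formula: C8H15BrClNOS.
M = 1×79.904 + 8×12.011 + 1×35.45 + 15×1.008 + 1×14.007 + 1×15.999 + 1×32.06 = 288.63 g/mol.

288.63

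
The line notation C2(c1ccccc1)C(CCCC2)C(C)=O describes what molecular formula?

Heavy atoms from the SMILES: 14 C, 1 O.
Implicit hydrogens by atom environment:
  5 × C (aromatic): 1 H each → 5
  4 × C: 2 H each → 8
  2 × C: 1 H each → 2
  1 × C: 3 H
  1 × C: no H
  1 × C (aromatic): no H
  1 × O: no H
  Total hydrogens = 18.
Molecular formula: C14H18O

C14H18O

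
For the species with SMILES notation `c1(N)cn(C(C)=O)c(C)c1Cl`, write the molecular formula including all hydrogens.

C7H9ClN2O

Heavy atoms from the SMILES: 7 C, 1 Cl, 2 N, 1 O.
Implicit hydrogens by atom environment:
  3 × C (aromatic): no H
  2 × C: 3 H each → 6
  1 × C (aromatic): 1 H
  1 × C: no H
  1 × Cl: no H
  1 × N: 2 H
  1 × N (aromatic): no H
  1 × O: no H
  Total hydrogens = 9.
Molecular formula: C7H9ClN2O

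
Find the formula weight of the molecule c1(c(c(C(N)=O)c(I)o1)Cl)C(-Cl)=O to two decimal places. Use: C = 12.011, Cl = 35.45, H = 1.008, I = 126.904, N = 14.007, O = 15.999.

333.89

Molecular formula: C6H2Cl2INO3.
M = 6×12.011 + 2×35.45 + 2×1.008 + 1×126.904 + 1×14.007 + 3×15.999 = 333.89 g/mol.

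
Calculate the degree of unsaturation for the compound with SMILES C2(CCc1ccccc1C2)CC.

Molecular formula from the SMILES: C12H16.
DoU = (2C + 2 + N − H − X)/2 = (2·12 + 2 + 0 − 16 − 0)/2 = 10/2 = 5.
(Structurally: 2 ring(s) + 3 π bond(s) = 5.)

5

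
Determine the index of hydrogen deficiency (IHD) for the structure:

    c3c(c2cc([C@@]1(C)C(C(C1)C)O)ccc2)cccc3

9

Molecular formula from the SMILES: C18H20O.
DoU = (2C + 2 + N − H − X)/2 = (2·18 + 2 + 0 − 20 − 0)/2 = 18/2 = 9.
(Structurally: 3 ring(s) + 6 π bond(s) = 9.)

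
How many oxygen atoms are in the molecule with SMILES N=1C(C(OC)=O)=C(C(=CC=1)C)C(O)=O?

The symbol for oxygen appears 4 times in the SMILES.

4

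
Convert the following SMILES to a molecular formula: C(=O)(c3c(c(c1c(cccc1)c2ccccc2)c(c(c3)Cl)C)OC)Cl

Heavy atoms from the SMILES: 21 C, 2 Cl, 2 O.
Implicit hydrogens by atom environment:
  10 × C (aromatic): 1 H each → 10
  8 × C (aromatic): no H
  2 × C: 3 H each → 6
  2 × Cl: no H
  2 × O: no H
  1 × C: no H
  Total hydrogens = 16.
Molecular formula: C21H16Cl2O2

C21H16Cl2O2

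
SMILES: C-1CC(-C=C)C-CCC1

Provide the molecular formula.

Heavy atoms from the SMILES: 9 C.
Implicit hydrogens by atom environment:
  7 × C: 2 H each → 14
  2 × C: 1 H each → 2
  Total hydrogens = 16.
Molecular formula: C9H16

C9H16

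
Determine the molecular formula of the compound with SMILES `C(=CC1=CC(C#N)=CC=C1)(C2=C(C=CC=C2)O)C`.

Heavy atoms from the SMILES: 16 C, 1 N, 1 O.
Implicit hydrogens by atom environment:
  8 × C (aromatic): 1 H each → 8
  4 × C (aromatic): no H
  2 × C: no H
  1 × C: 3 H
  1 × C: 1 H
  1 × N: no H
  1 × O: 1 H
  Total hydrogens = 13.
Molecular formula: C16H13NO

C16H13NO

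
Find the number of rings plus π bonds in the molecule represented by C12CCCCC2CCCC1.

2

Molecular formula from the SMILES: C10H18.
DoU = (2C + 2 + N − H − X)/2 = (2·10 + 2 + 0 − 18 − 0)/2 = 4/2 = 2.
(Structurally: 2 ring(s) + 0 π bond(s) = 2.)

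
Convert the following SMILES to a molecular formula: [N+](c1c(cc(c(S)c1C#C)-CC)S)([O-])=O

C10H9NO2S2

Heavy atoms from the SMILES: 10 C, 1 N, 2 O, 2 S.
Implicit hydrogens by atom environment:
  5 × C (aromatic): no H
  2 × S: 1 H each → 2
  1 × C: 3 H
  1 × C: 2 H
  1 × C (aromatic): 1 H
  1 × C: 1 H
  1 × C: no H
  1 × N (charge +1): no H
  1 × O: no H
  1 × O (charge -1): no H
  Total hydrogens = 9.
Molecular formula: C10H9NO2S2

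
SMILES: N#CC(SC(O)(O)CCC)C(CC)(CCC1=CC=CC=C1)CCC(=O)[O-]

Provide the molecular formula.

Heavy atoms from the SMILES: 20 C, 1 N, 4 O, 1 S.
Implicit hydrogens by atom environment:
  7 × C: 2 H each → 14
  5 × C (aromatic): 1 H each → 5
  4 × C: no H
  2 × C: 3 H each → 6
  2 × O: 1 H each → 2
  1 × C: 1 H
  1 × C (aromatic): no H
  1 × N: no H
  1 × O: no H
  1 × O (charge -1): no H
  1 × S: no H
  Total hydrogens = 28.
Net charge -1.
Molecular formula: C20H28NO4S-

C20H28NO4S-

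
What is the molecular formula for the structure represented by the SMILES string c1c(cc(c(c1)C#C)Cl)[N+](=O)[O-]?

C8H4ClNO2

Heavy atoms from the SMILES: 8 C, 1 Cl, 1 N, 2 O.
Implicit hydrogens by atom environment:
  3 × C (aromatic): 1 H each → 3
  3 × C (aromatic): no H
  1 × C: 1 H
  1 × C: no H
  1 × Cl: no H
  1 × N (charge +1): no H
  1 × O: no H
  1 × O (charge -1): no H
  Total hydrogens = 4.
Molecular formula: C8H4ClNO2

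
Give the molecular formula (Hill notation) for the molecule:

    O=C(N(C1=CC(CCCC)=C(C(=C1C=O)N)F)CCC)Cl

Heavy atoms from the SMILES: 15 C, 1 Cl, 1 F, 2 N, 2 O.
Implicit hydrogens by atom environment:
  5 × C: 2 H each → 10
  5 × C (aromatic): no H
  2 × C: 3 H each → 6
  2 × O: no H
  1 × C (aromatic): 1 H
  1 × C: 1 H
  1 × C: no H
  1 × Cl: no H
  1 × F: no H
  1 × N: 2 H
  1 × N: no H
  Total hydrogens = 20.
Molecular formula: C15H20ClFN2O2

C15H20ClFN2O2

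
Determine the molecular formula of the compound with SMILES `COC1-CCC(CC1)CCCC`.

Heavy atoms from the SMILES: 11 C, 1 O.
Implicit hydrogens by atom environment:
  7 × C: 2 H each → 14
  2 × C: 3 H each → 6
  2 × C: 1 H each → 2
  1 × O: no H
  Total hydrogens = 22.
Molecular formula: C11H22O

C11H22O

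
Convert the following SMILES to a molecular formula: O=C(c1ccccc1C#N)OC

C9H7NO2

Heavy atoms from the SMILES: 9 C, 1 N, 2 O.
Implicit hydrogens by atom environment:
  4 × C (aromatic): 1 H each → 4
  2 × C (aromatic): no H
  2 × C: no H
  2 × O: no H
  1 × C: 3 H
  1 × N: no H
  Total hydrogens = 7.
Molecular formula: C9H7NO2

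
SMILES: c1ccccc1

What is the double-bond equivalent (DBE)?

4

Molecular formula from the SMILES: C6H6.
DoU = (2C + 2 + N − H − X)/2 = (2·6 + 2 + 0 − 6 − 0)/2 = 8/2 = 4.
(Structurally: 1 ring(s) + 3 π bond(s) = 4.)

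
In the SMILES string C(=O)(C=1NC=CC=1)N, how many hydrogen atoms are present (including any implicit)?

Hydrogens are implicit in SMILES; fill each atom to its normal valence:
  3 × C (aromatic): 1 H each → 3
  1 × C (aromatic): no H
  1 × C: no H
  1 × N: 2 H
  1 × N (aromatic): 1 H
  1 × O: no H
  Total hydrogens = 6.

6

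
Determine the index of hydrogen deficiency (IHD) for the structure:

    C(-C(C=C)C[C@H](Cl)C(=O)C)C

2

Molecular formula from the SMILES: C9H15ClO.
DoU = (2C + 2 + N − H − X)/2 = (2·9 + 2 + 0 − 15 − 1)/2 = 4/2 = 2.
(Structurally: 0 ring(s) + 2 π bond(s) = 2.)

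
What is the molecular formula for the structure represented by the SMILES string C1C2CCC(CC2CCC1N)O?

C10H19NO

Heavy atoms from the SMILES: 10 C, 1 N, 1 O.
Implicit hydrogens by atom environment:
  6 × C: 2 H each → 12
  4 × C: 1 H each → 4
  1 × N: 2 H
  1 × O: 1 H
  Total hydrogens = 19.
Molecular formula: C10H19NO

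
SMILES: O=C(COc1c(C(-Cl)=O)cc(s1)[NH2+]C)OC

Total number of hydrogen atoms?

Hydrogens are implicit in SMILES; fill each atom to its normal valence:
  4 × O: no H
  3 × C (aromatic): no H
  2 × C: 3 H each → 6
  2 × C: no H
  1 × C: 2 H
  1 × C (aromatic): 1 H
  1 × Cl: no H
  1 × N (charge +1): 2 H
  1 × S (aromatic): no H
  Total hydrogens = 11.

11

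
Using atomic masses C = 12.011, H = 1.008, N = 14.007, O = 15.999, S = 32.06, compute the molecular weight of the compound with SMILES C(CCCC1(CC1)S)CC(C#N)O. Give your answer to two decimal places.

Molecular formula: C10H17NOS.
M = 10×12.011 + 17×1.008 + 1×14.007 + 1×15.999 + 1×32.06 = 199.31 g/mol.

199.31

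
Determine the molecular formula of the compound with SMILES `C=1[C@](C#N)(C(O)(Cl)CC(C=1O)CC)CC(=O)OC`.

Heavy atoms from the SMILES: 12 C, 1 Cl, 1 N, 4 O.
Implicit hydrogens by atom environment:
  5 × C: no H
  3 × C: 2 H each → 6
  2 × C: 3 H each → 6
  2 × C: 1 H each → 2
  2 × O: 1 H each → 2
  2 × O: no H
  1 × Cl: no H
  1 × N: no H
  Total hydrogens = 16.
Molecular formula: C12H16ClNO4

C12H16ClNO4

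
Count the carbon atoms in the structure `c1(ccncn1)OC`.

The symbol for carbon appears 5 times in the SMILES. Lowercase c denotes aromatic carbon and counts toward C.

5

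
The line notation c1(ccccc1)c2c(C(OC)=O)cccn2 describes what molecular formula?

Heavy atoms from the SMILES: 13 C, 1 N, 2 O.
Implicit hydrogens by atom environment:
  8 × C (aromatic): 1 H each → 8
  3 × C (aromatic): no H
  2 × O: no H
  1 × C: 3 H
  1 × C: no H
  1 × N (aromatic): no H
  Total hydrogens = 11.
Molecular formula: C13H11NO2

C13H11NO2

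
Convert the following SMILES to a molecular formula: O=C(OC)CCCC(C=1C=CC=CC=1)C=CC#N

Heavy atoms from the SMILES: 15 C, 1 N, 2 O.
Implicit hydrogens by atom environment:
  5 × C (aromatic): 1 H each → 5
  3 × C: 2 H each → 6
  3 × C: 1 H each → 3
  2 × C: no H
  2 × O: no H
  1 × C: 3 H
  1 × C (aromatic): no H
  1 × N: no H
  Total hydrogens = 17.
Molecular formula: C15H17NO2

C15H17NO2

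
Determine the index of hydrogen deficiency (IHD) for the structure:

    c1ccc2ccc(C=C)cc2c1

8

Molecular formula from the SMILES: C12H10.
DoU = (2C + 2 + N − H − X)/2 = (2·12 + 2 + 0 − 10 − 0)/2 = 16/2 = 8.
(Structurally: 2 ring(s) + 6 π bond(s) = 8.)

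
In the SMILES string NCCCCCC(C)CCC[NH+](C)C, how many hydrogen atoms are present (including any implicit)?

29

Hydrogens are implicit in SMILES; fill each atom to its normal valence:
  8 × C: 2 H each → 16
  3 × C: 3 H each → 9
  1 × C: 1 H
  1 × N: 2 H
  1 × N (charge +1): 1 H
  Total hydrogens = 29.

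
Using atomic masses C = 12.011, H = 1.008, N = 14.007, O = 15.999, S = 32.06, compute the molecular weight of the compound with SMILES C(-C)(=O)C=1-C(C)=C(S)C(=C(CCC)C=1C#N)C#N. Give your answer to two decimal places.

258.34

Molecular formula: C14H14N2OS.
M = 14×12.011 + 14×1.008 + 2×14.007 + 1×15.999 + 1×32.06 = 258.34 g/mol.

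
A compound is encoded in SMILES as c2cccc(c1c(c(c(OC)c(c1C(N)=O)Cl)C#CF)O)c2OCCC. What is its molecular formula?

Heavy atoms from the SMILES: 19 C, 1 Cl, 1 F, 1 N, 4 O.
Implicit hydrogens by atom environment:
  8 × C (aromatic): no H
  4 × C (aromatic): 1 H each → 4
  3 × C: no H
  3 × O: no H
  2 × C: 3 H each → 6
  2 × C: 2 H each → 4
  1 × Cl: no H
  1 × F: no H
  1 × N: 2 H
  1 × O: 1 H
  Total hydrogens = 17.
Molecular formula: C19H17ClFNO4

C19H17ClFNO4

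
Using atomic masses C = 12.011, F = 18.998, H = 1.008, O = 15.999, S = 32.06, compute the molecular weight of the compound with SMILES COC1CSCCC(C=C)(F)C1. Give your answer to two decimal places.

Molecular formula: C9H15FOS.
M = 9×12.011 + 1×18.998 + 15×1.008 + 1×15.999 + 1×32.06 = 190.28 g/mol.

190.28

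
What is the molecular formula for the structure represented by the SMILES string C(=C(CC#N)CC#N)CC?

C8H10N2

Heavy atoms from the SMILES: 8 C, 2 N.
Implicit hydrogens by atom environment:
  3 × C: 2 H each → 6
  3 × C: no H
  2 × N: no H
  1 × C: 3 H
  1 × C: 1 H
  Total hydrogens = 10.
Molecular formula: C8H10N2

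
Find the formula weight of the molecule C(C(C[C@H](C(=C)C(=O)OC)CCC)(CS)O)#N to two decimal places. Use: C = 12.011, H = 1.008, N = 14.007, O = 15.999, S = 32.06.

Molecular formula: C12H19NO3S.
M = 12×12.011 + 19×1.008 + 1×14.007 + 3×15.999 + 1×32.06 = 257.35 g/mol.

257.35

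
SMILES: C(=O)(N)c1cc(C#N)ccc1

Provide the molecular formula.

C8H6N2O

Heavy atoms from the SMILES: 8 C, 2 N, 1 O.
Implicit hydrogens by atom environment:
  4 × C (aromatic): 1 H each → 4
  2 × C (aromatic): no H
  2 × C: no H
  1 × N: 2 H
  1 × N: no H
  1 × O: no H
  Total hydrogens = 6.
Molecular formula: C8H6N2O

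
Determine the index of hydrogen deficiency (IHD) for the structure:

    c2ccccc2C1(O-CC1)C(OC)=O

Molecular formula from the SMILES: C11H12O3.
DoU = (2C + 2 + N − H − X)/2 = (2·11 + 2 + 0 − 12 − 0)/2 = 12/2 = 6.
(Structurally: 2 ring(s) + 4 π bond(s) = 6.)

6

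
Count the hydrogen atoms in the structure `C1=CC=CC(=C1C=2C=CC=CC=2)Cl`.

9

Hydrogens are implicit in SMILES; fill each atom to its normal valence:
  9 × C (aromatic): 1 H each → 9
  3 × C (aromatic): no H
  1 × Cl: no H
  Total hydrogens = 9.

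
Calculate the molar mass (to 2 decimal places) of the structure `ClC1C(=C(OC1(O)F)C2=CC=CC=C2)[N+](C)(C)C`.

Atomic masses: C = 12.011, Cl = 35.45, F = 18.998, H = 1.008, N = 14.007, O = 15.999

Molecular formula: C13H16ClFNO2+.
M = 13×12.011 + 1×35.45 + 1×18.998 + 16×1.008 + 1×14.007 + 2×15.999 = 272.72 g/mol.

272.72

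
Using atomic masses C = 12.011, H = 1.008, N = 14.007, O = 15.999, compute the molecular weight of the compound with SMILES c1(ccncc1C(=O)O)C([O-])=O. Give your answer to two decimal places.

Molecular formula: C7H4NO4-.
M = 7×12.011 + 4×1.008 + 1×14.007 + 4×15.999 = 166.11 g/mol.

166.11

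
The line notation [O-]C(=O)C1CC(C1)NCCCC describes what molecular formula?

C9H16NO2-

Heavy atoms from the SMILES: 9 C, 1 N, 2 O.
Implicit hydrogens by atom environment:
  5 × C: 2 H each → 10
  2 × C: 1 H each → 2
  1 × C: 3 H
  1 × C: no H
  1 × N: 1 H
  1 × O: no H
  1 × O (charge -1): no H
  Total hydrogens = 16.
Net charge -1.
Molecular formula: C9H16NO2-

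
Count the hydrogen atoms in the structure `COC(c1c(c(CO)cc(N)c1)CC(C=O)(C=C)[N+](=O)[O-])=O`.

16

Hydrogens are implicit in SMILES; fill each atom to its normal valence:
  4 × C (aromatic): no H
  4 × O: no H
  3 × C: 2 H each → 6
  2 × C (aromatic): 1 H each → 2
  2 × C: 1 H each → 2
  2 × C: no H
  1 × C: 3 H
  1 × N: 2 H
  1 × N (charge +1): no H
  1 × O: 1 H
  1 × O (charge -1): no H
  Total hydrogens = 16.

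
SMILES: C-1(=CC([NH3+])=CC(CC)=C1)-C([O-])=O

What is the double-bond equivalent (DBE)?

Molecular formula from the SMILES: C9H11NO2.
DoU = (2C + 2 + N − H − X)/2 = (2·9 + 2 + 1 − 11 − 0)/2 = 10/2 = 5.
(Structurally: 1 ring(s) + 4 π bond(s) = 5.)

5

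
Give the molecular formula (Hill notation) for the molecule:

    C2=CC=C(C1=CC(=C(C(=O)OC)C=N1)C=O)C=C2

Heavy atoms from the SMILES: 14 C, 1 N, 3 O.
Implicit hydrogens by atom environment:
  7 × C (aromatic): 1 H each → 7
  4 × C (aromatic): no H
  3 × O: no H
  1 × C: 3 H
  1 × C: 1 H
  1 × C: no H
  1 × N (aromatic): no H
  Total hydrogens = 11.
Molecular formula: C14H11NO3

C14H11NO3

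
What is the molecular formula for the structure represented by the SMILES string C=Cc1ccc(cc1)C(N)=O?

Heavy atoms from the SMILES: 9 C, 1 N, 1 O.
Implicit hydrogens by atom environment:
  4 × C (aromatic): 1 H each → 4
  2 × C (aromatic): no H
  1 × C: 2 H
  1 × C: 1 H
  1 × C: no H
  1 × N: 2 H
  1 × O: no H
  Total hydrogens = 9.
Molecular formula: C9H9NO

C9H9NO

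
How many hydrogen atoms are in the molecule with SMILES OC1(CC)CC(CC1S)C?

16

Hydrogens are implicit in SMILES; fill each atom to its normal valence:
  3 × C: 2 H each → 6
  2 × C: 3 H each → 6
  2 × C: 1 H each → 2
  1 × C: no H
  1 × O: 1 H
  1 × S: 1 H
  Total hydrogens = 16.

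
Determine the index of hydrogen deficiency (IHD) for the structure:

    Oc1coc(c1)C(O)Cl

Molecular formula from the SMILES: C5H5ClO3.
DoU = (2C + 2 + N − H − X)/2 = (2·5 + 2 + 0 − 5 − 1)/2 = 6/2 = 3.
(Structurally: 1 ring(s) + 2 π bond(s) = 3.)

3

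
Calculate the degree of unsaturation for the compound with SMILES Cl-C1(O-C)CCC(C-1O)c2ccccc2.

5

Molecular formula from the SMILES: C12H15ClO2.
DoU = (2C + 2 + N − H − X)/2 = (2·12 + 2 + 0 − 15 − 1)/2 = 10/2 = 5.
(Structurally: 2 ring(s) + 3 π bond(s) = 5.)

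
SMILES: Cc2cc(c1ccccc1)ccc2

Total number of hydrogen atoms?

Hydrogens are implicit in SMILES; fill each atom to its normal valence:
  9 × C (aromatic): 1 H each → 9
  3 × C (aromatic): no H
  1 × C: 3 H
  Total hydrogens = 12.

12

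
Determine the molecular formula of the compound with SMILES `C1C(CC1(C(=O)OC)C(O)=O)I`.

Heavy atoms from the SMILES: 7 C, 1 I, 4 O.
Implicit hydrogens by atom environment:
  3 × C: no H
  3 × O: no H
  2 × C: 2 H each → 4
  1 × C: 3 H
  1 × C: 1 H
  1 × I: no H
  1 × O: 1 H
  Total hydrogens = 9.
Molecular formula: C7H9IO4

C7H9IO4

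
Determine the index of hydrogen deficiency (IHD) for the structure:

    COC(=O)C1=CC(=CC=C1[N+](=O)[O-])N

6

Molecular formula from the SMILES: C8H8N2O4.
DoU = (2C + 2 + N − H − X)/2 = (2·8 + 2 + 2 − 8 − 0)/2 = 12/2 = 6.
(Structurally: 1 ring(s) + 5 π bond(s) = 6.)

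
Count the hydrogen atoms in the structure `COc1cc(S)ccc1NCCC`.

Hydrogens are implicit in SMILES; fill each atom to its normal valence:
  3 × C (aromatic): 1 H each → 3
  3 × C (aromatic): no H
  2 × C: 3 H each → 6
  2 × C: 2 H each → 4
  1 × N: 1 H
  1 × O: no H
  1 × S: 1 H
  Total hydrogens = 15.

15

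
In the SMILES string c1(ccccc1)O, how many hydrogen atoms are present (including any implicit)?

Hydrogens are implicit in SMILES; fill each atom to its normal valence:
  5 × C (aromatic): 1 H each → 5
  1 × C (aromatic): no H
  1 × O: 1 H
  Total hydrogens = 6.

6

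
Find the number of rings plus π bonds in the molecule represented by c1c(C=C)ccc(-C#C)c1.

Molecular formula from the SMILES: C10H8.
DoU = (2C + 2 + N − H − X)/2 = (2·10 + 2 + 0 − 8 − 0)/2 = 14/2 = 7.
(Structurally: 1 ring(s) + 6 π bond(s) = 7.)

7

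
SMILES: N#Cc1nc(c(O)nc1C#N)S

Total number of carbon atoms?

The symbol for carbon appears 6 times in the SMILES. Lowercase c denotes aromatic carbon and counts toward C.

6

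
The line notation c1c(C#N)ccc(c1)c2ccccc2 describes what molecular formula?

Heavy atoms from the SMILES: 13 C, 1 N.
Implicit hydrogens by atom environment:
  9 × C (aromatic): 1 H each → 9
  3 × C (aromatic): no H
  1 × C: no H
  1 × N: no H
  Total hydrogens = 9.
Molecular formula: C13H9N

C13H9N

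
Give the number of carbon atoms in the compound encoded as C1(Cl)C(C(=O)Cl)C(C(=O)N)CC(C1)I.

The symbol for carbon appears 8 times in the SMILES. (Cl is a single chlorine, not C + l.)

8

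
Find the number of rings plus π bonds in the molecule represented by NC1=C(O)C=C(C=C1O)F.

4

Molecular formula from the SMILES: C6H6FNO2.
DoU = (2C + 2 + N − H − X)/2 = (2·6 + 2 + 1 − 6 − 1)/2 = 8/2 = 4.
(Structurally: 1 ring(s) + 3 π bond(s) = 4.)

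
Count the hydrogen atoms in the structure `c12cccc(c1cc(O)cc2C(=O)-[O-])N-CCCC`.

16

Hydrogens are implicit in SMILES; fill each atom to its normal valence:
  5 × C (aromatic): 1 H each → 5
  5 × C (aromatic): no H
  3 × C: 2 H each → 6
  1 × C: 3 H
  1 × C: no H
  1 × N: 1 H
  1 × O: 1 H
  1 × O: no H
  1 × O (charge -1): no H
  Total hydrogens = 16.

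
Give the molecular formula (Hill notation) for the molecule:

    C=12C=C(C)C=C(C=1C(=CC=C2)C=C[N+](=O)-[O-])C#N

C14H10N2O2

Heavy atoms from the SMILES: 14 C, 2 N, 2 O.
Implicit hydrogens by atom environment:
  5 × C (aromatic): 1 H each → 5
  5 × C (aromatic): no H
  2 × C: 1 H each → 2
  1 × C: 3 H
  1 × C: no H
  1 × N: no H
  1 × N (charge +1): no H
  1 × O: no H
  1 × O (charge -1): no H
  Total hydrogens = 10.
Molecular formula: C14H10N2O2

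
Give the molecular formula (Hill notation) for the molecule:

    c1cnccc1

C5H5N

Heavy atoms from the SMILES: 5 C, 1 N.
Implicit hydrogens by atom environment:
  5 × C (aromatic): 1 H each → 5
  1 × N (aromatic): no H
  Total hydrogens = 5.
Molecular formula: C5H5N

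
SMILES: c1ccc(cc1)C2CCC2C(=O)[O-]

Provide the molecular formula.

Heavy atoms from the SMILES: 11 C, 2 O.
Implicit hydrogens by atom environment:
  5 × C (aromatic): 1 H each → 5
  2 × C: 2 H each → 4
  2 × C: 1 H each → 2
  1 × C: no H
  1 × C (aromatic): no H
  1 × O: no H
  1 × O (charge -1): no H
  Total hydrogens = 11.
Net charge -1.
Molecular formula: C11H11O2-

C11H11O2-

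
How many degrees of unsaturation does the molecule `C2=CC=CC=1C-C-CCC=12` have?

5

Molecular formula from the SMILES: C10H12.
DoU = (2C + 2 + N − H − X)/2 = (2·10 + 2 + 0 − 12 − 0)/2 = 10/2 = 5.
(Structurally: 2 ring(s) + 3 π bond(s) = 5.)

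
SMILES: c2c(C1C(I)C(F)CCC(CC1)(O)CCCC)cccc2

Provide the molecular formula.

Heavy atoms from the SMILES: 18 C, 1 F, 1 I, 1 O.
Implicit hydrogens by atom environment:
  7 × C: 2 H each → 14
  5 × C (aromatic): 1 H each → 5
  3 × C: 1 H each → 3
  1 × C: 3 H
  1 × C: no H
  1 × C (aromatic): no H
  1 × F: no H
  1 × I: no H
  1 × O: 1 H
  Total hydrogens = 26.
Molecular formula: C18H26FIO

C18H26FIO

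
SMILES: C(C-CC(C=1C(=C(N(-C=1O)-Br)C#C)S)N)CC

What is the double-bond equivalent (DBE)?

Molecular formula from the SMILES: C12H17BrN2OS.
DoU = (2C + 2 + N − H − X)/2 = (2·12 + 2 + 2 − 17 − 1)/2 = 10/2 = 5.
(Structurally: 1 ring(s) + 4 π bond(s) = 5.)

5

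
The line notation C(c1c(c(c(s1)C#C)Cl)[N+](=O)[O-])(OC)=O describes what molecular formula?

C8H4ClNO4S

Heavy atoms from the SMILES: 8 C, 1 Cl, 1 N, 4 O, 1 S.
Implicit hydrogens by atom environment:
  4 × C (aromatic): no H
  3 × O: no H
  2 × C: no H
  1 × C: 3 H
  1 × C: 1 H
  1 × Cl: no H
  1 × N (charge +1): no H
  1 × O (charge -1): no H
  1 × S (aromatic): no H
  Total hydrogens = 4.
Molecular formula: C8H4ClNO4S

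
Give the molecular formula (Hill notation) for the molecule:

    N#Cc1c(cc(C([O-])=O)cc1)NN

C8H6N3O2-

Heavy atoms from the SMILES: 8 C, 3 N, 2 O.
Implicit hydrogens by atom environment:
  3 × C (aromatic): 1 H each → 3
  3 × C (aromatic): no H
  2 × C: no H
  1 × N: 2 H
  1 × N: 1 H
  1 × N: no H
  1 × O: no H
  1 × O (charge -1): no H
  Total hydrogens = 6.
Net charge -1.
Molecular formula: C8H6N3O2-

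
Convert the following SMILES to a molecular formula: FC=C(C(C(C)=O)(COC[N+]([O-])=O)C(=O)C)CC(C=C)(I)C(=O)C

C15H19FINO6

Heavy atoms from the SMILES: 15 C, 1 F, 1 I, 1 N, 6 O.
Implicit hydrogens by atom environment:
  6 × C: no H
  5 × O: no H
  4 × C: 2 H each → 8
  3 × C: 3 H each → 9
  2 × C: 1 H each → 2
  1 × F: no H
  1 × I: no H
  1 × N (charge +1): no H
  1 × O (charge -1): no H
  Total hydrogens = 19.
Molecular formula: C15H19FINO6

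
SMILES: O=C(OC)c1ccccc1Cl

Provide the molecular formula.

C8H7ClO2

Heavy atoms from the SMILES: 8 C, 1 Cl, 2 O.
Implicit hydrogens by atom environment:
  4 × C (aromatic): 1 H each → 4
  2 × C (aromatic): no H
  2 × O: no H
  1 × C: 3 H
  1 × C: no H
  1 × Cl: no H
  Total hydrogens = 7.
Molecular formula: C8H7ClO2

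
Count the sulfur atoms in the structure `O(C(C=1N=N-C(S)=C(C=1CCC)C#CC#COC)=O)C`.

The symbol for sulfur appears 1 time in the SMILES.

1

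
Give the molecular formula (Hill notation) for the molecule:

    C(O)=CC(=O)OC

Heavy atoms from the SMILES: 4 C, 3 O.
Implicit hydrogens by atom environment:
  2 × C: 1 H each → 2
  2 × O: no H
  1 × C: 3 H
  1 × C: no H
  1 × O: 1 H
  Total hydrogens = 6.
Molecular formula: C4H6O3

C4H6O3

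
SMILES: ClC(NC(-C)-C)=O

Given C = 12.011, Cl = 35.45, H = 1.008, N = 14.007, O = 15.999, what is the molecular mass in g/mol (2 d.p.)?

121.56

Molecular formula: C4H8ClNO.
M = 4×12.011 + 1×35.45 + 8×1.008 + 1×14.007 + 1×15.999 = 121.56 g/mol.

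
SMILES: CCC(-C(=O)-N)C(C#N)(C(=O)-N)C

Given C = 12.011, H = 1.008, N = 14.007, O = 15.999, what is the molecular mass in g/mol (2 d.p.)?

Molecular formula: C8H13N3O2.
M = 8×12.011 + 13×1.008 + 3×14.007 + 2×15.999 = 183.21 g/mol.

183.21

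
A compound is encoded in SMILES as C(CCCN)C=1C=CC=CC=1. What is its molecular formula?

Heavy atoms from the SMILES: 10 C, 1 N.
Implicit hydrogens by atom environment:
  5 × C (aromatic): 1 H each → 5
  4 × C: 2 H each → 8
  1 × C (aromatic): no H
  1 × N: 2 H
  Total hydrogens = 15.
Molecular formula: C10H15N

C10H15N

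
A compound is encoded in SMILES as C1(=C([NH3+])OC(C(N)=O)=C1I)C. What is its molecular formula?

Heavy atoms from the SMILES: 6 C, 1 I, 2 N, 2 O.
Implicit hydrogens by atom environment:
  4 × C (aromatic): no H
  1 × C: 3 H
  1 × C: no H
  1 × I: no H
  1 × N (charge +1): 3 H
  1 × N: 2 H
  1 × O (aromatic): no H
  1 × O: no H
  Total hydrogens = 8.
Net charge +1.
Molecular formula: C6H8IN2O2+

C6H8IN2O2+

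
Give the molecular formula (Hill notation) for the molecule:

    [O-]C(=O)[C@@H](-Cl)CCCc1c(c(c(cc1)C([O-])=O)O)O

Heavy atoms from the SMILES: 12 C, 1 Cl, 6 O.
Implicit hydrogens by atom environment:
  4 × C (aromatic): no H
  3 × C: 2 H each → 6
  2 × C (aromatic): 1 H each → 2
  2 × C: no H
  2 × O: 1 H each → 2
  2 × O: no H
  2 × O (charge -1): no H
  1 × C: 1 H
  1 × Cl: no H
  Total hydrogens = 11.
Net charge -2.
Molecular formula: [C12H11ClO6]2-

[C12H11ClO6]2-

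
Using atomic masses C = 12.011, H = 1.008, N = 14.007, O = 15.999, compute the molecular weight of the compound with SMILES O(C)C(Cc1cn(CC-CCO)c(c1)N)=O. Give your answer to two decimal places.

226.28

Molecular formula: C11H18N2O3.
M = 11×12.011 + 18×1.008 + 2×14.007 + 3×15.999 = 226.28 g/mol.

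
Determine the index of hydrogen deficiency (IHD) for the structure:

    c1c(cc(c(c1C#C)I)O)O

Molecular formula from the SMILES: C8H5IO2.
DoU = (2C + 2 + N − H − X)/2 = (2·8 + 2 + 0 − 5 − 1)/2 = 12/2 = 6.
(Structurally: 1 ring(s) + 5 π bond(s) = 6.)

6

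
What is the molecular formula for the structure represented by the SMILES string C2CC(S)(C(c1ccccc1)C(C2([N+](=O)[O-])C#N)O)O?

Heavy atoms from the SMILES: 13 C, 2 N, 4 O, 1 S.
Implicit hydrogens by atom environment:
  5 × C (aromatic): 1 H each → 5
  3 × C: no H
  2 × C: 2 H each → 4
  2 × C: 1 H each → 2
  2 × O: 1 H each → 2
  1 × C (aromatic): no H
  1 × N: no H
  1 × N (charge +1): no H
  1 × O: no H
  1 × O (charge -1): no H
  1 × S: 1 H
  Total hydrogens = 14.
Molecular formula: C13H14N2O4S

C13H14N2O4S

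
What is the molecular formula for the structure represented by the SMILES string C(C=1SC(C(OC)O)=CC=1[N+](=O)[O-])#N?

Heavy atoms from the SMILES: 7 C, 2 N, 4 O, 1 S.
Implicit hydrogens by atom environment:
  3 × C (aromatic): no H
  2 × O: no H
  1 × C: 3 H
  1 × C (aromatic): 1 H
  1 × C: 1 H
  1 × C: no H
  1 × N (charge +1): no H
  1 × N: no H
  1 × O: 1 H
  1 × O (charge -1): no H
  1 × S (aromatic): no H
  Total hydrogens = 6.
Molecular formula: C7H6N2O4S

C7H6N2O4S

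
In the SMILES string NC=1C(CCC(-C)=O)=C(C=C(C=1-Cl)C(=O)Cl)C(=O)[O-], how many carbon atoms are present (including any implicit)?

12

The symbol for carbon appears 12 times in the SMILES. (Cl is a single chlorine, not C + l.)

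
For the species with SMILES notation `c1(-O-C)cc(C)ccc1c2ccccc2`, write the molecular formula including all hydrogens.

Heavy atoms from the SMILES: 14 C, 1 O.
Implicit hydrogens by atom environment:
  8 × C (aromatic): 1 H each → 8
  4 × C (aromatic): no H
  2 × C: 3 H each → 6
  1 × O: no H
  Total hydrogens = 14.
Molecular formula: C14H14O

C14H14O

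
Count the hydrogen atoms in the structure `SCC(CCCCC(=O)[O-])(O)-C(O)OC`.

17

Hydrogens are implicit in SMILES; fill each atom to its normal valence:
  5 × C: 2 H each → 10
  2 × C: no H
  2 × O: 1 H each → 2
  2 × O: no H
  1 × C: 3 H
  1 × C: 1 H
  1 × O (charge -1): no H
  1 × S: 1 H
  Total hydrogens = 17.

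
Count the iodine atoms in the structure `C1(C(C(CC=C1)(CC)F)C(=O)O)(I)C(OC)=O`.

The symbol for iodine appears 1 time in the SMILES.

1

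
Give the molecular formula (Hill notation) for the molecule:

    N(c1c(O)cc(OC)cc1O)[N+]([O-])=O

C7H8N2O5

Heavy atoms from the SMILES: 7 C, 2 N, 5 O.
Implicit hydrogens by atom environment:
  4 × C (aromatic): no H
  2 × C (aromatic): 1 H each → 2
  2 × O: 1 H each → 2
  2 × O: no H
  1 × C: 3 H
  1 × N: 1 H
  1 × N (charge +1): no H
  1 × O (charge -1): no H
  Total hydrogens = 8.
Molecular formula: C7H8N2O5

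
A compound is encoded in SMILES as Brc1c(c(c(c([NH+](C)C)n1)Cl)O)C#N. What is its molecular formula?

C8H8BrClN3O+

Heavy atoms from the SMILES: 1 Br, 8 C, 1 Cl, 3 N, 1 O.
Implicit hydrogens by atom environment:
  5 × C (aromatic): no H
  2 × C: 3 H each → 6
  1 × Br: no H
  1 × C: no H
  1 × Cl: no H
  1 × N (charge +1): 1 H
  1 × N (aromatic): no H
  1 × N: no H
  1 × O: 1 H
  Total hydrogens = 8.
Net charge +1.
Molecular formula: C8H8BrClN3O+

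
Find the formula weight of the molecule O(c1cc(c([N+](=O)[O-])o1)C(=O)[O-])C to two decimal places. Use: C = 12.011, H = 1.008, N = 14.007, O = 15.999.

Molecular formula: C6H4NO6-.
M = 6×12.011 + 4×1.008 + 1×14.007 + 6×15.999 = 186.10 g/mol.

186.10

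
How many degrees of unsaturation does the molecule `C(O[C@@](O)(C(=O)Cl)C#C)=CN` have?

Molecular formula from the SMILES: C6H6ClNO3.
DoU = (2C + 2 + N − H − X)/2 = (2·6 + 2 + 1 − 6 − 1)/2 = 8/2 = 4.
(Structurally: 0 ring(s) + 4 π bond(s) = 4.)

4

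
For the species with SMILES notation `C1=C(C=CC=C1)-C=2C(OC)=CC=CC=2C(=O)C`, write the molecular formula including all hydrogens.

Heavy atoms from the SMILES: 15 C, 2 O.
Implicit hydrogens by atom environment:
  8 × C (aromatic): 1 H each → 8
  4 × C (aromatic): no H
  2 × C: 3 H each → 6
  2 × O: no H
  1 × C: no H
  Total hydrogens = 14.
Molecular formula: C15H14O2

C15H14O2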